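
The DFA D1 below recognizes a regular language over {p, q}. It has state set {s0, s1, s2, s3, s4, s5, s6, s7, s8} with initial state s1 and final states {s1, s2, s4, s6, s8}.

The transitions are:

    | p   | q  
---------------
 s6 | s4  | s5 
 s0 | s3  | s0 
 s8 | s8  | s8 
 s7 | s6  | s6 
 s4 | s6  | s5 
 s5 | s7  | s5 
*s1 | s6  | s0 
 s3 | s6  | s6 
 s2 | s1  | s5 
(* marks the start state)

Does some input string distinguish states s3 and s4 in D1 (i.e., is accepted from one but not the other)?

Yes

States {s2,s8} cannot be reached from the start state, so discard them.
Initial partition by acceptance: {s1,s4,s6} | {s0,s3,s5,s7}.
Split {s0,s3,s5,s7} by δ(·,p) → {s0,s5} and {s3,s7}.
The partition is now stable with 3 blocks: {s1,s4,s6} | {s0,s5} | {s3,s7}.
s3 and s4 end up in different blocks, so they are distinguishable. For instance, the string 'ε' is accepted from only s4.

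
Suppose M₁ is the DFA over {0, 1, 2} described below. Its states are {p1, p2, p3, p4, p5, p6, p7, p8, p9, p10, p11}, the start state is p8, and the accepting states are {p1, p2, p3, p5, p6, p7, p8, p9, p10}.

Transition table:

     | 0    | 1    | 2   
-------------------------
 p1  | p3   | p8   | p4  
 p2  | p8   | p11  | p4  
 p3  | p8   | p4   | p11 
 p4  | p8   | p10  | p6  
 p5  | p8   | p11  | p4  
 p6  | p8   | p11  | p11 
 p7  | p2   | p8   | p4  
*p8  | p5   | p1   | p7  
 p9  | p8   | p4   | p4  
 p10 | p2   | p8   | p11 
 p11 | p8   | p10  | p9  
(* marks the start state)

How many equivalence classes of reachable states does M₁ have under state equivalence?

4

Start with accepting vs non-accepting: {p1,p2,p3,p5,p6,p7,p8,p9,p10} | {p4,p11}.
Refine {p1,p2,p3,p5,p6,p7,p8,p9,p10} on symbol 1: members go to different blocks, giving {p2,p3,p5,p6,p9} and {p1,p7,p8,p10}.
Refine {p1,p7,p8,p10} on symbol 2: members go to different blocks, giving {p1,p7,p10} and {p8}.
The partition is now stable with 4 blocks: {p2,p3,p5,p6,p9} | {p4,p11} | {p1,p7,p10} | {p8}.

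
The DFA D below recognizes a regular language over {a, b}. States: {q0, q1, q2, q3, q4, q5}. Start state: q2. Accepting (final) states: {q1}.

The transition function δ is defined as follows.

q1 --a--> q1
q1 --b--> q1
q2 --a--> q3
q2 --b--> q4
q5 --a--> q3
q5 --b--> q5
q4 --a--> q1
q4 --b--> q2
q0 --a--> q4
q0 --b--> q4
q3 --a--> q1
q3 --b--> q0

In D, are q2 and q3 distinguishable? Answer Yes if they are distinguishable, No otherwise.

First remove the unreachable states {q5}; 5 states remain.
Start with accepting vs non-accepting: {q1} | {q0,q2,q3,q4}.
Split {q0,q2,q3,q4} by δ(·,a) → {q0,q2} and {q3,q4}.
Stable partition: {q1} | {q0,q2} | {q3,q4} — 3 equivalence classes.
q2 and q3 end up in different blocks, so they are distinguishable. For instance, the string 'a' is accepted from only q3.

Yes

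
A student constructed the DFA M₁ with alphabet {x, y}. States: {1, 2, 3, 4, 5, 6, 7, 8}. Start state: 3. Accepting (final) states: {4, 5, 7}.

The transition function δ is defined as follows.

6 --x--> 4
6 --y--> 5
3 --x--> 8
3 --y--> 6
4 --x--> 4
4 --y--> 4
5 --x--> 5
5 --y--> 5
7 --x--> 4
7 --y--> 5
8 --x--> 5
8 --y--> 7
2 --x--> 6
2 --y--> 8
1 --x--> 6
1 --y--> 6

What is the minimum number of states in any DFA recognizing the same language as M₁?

3

Reachable states from the start: {3,4,5,6,7,8}. Unreachable: {1,2} — drop them.
Initial partition by acceptance: {4,5,7} | {3,6,8}.
Refine {3,6,8} on symbol x: members go to different blocks, giving {6,8} and {3}.
No further refinement is possible. Final partition (3 blocks): {4,5,7} | {6,8} | {3}.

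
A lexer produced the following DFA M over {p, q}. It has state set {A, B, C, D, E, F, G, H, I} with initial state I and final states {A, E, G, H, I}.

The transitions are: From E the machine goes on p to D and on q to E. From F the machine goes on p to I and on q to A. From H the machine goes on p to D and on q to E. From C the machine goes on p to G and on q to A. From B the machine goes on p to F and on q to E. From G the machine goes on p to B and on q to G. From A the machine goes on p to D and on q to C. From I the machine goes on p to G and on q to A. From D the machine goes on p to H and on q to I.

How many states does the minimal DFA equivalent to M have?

Every state is reachable, so we keep all 9.
P0 = {A,E,G,H,I} | {B,C,D,F}.
Refine {A,E,G,H,I} on symbol p: members go to different blocks, giving {A,E,G,H} and {I}.
Split {A,E,G,H} by δ(·,q) → {E,G,H} and {A}.
On input p, block {B,C,D,F} splits into {C,D} and {B} and {F}.
Split {E,G,H} by δ(·,p) → {E,H} and {G}.
Split {C,D} by δ(·,p) → {C} and {D}.
Stable partition: {E,H} | {C} | {I} | {A} | {B} | {F} | {G} | {D} — 8 equivalence classes.

8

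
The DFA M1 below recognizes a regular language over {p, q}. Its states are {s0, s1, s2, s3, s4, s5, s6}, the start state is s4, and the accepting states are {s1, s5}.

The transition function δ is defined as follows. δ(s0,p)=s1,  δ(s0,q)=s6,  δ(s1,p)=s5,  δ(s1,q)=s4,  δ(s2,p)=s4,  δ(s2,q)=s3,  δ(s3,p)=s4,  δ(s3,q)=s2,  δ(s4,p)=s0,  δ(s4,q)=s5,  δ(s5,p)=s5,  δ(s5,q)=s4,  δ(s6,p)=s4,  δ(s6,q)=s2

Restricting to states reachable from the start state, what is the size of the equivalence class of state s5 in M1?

2

Every state is reachable, so we keep all 7.
Initial partition by acceptance: {s1,s5} | {s0,s2,s3,s4,s6}.
Refine {s0,s2,s3,s4,s6} on symbol p: members go to different blocks, giving {s2,s3,s4,s6} and {s0}.
On input p, block {s2,s3,s4,s6} splits into {s2,s3,s6} and {s4}.
Stable partition: {s1,s5} | {s2,s3,s6} | {s0} | {s4} — 4 equivalence classes.
State s5 belongs to the block {s1,s5}, which has 2 states.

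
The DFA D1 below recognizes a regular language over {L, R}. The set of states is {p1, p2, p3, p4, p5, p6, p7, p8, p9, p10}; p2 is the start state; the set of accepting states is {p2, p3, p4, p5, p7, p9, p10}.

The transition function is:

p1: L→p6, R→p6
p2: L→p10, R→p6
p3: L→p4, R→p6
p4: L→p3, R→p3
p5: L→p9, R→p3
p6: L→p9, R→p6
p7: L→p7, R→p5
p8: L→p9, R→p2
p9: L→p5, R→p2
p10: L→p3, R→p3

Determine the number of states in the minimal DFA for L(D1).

4

States {p1,p7,p8} cannot be reached from the start state, so discard them.
P0 = {p2,p3,p4,p5,p9,p10} | {p6}.
Refine {p2,p3,p4,p5,p9,p10} on symbol R: members go to different blocks, giving {p4,p5,p9,p10} and {p2,p3}.
Refine {p4,p5,p9,p10} on symbol L: members go to different blocks, giving {p4,p10} and {p5,p9}.
The partition is now stable with 4 blocks: {p4,p10} | {p6} | {p2,p3} | {p5,p9}.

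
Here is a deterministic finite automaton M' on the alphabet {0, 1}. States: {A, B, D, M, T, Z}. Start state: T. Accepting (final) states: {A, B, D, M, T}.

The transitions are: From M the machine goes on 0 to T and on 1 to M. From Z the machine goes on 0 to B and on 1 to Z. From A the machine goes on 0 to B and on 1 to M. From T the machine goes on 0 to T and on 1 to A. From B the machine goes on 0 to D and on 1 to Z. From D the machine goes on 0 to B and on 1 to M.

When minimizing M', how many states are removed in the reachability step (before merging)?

0

A breadth-first search from the start state visits every state.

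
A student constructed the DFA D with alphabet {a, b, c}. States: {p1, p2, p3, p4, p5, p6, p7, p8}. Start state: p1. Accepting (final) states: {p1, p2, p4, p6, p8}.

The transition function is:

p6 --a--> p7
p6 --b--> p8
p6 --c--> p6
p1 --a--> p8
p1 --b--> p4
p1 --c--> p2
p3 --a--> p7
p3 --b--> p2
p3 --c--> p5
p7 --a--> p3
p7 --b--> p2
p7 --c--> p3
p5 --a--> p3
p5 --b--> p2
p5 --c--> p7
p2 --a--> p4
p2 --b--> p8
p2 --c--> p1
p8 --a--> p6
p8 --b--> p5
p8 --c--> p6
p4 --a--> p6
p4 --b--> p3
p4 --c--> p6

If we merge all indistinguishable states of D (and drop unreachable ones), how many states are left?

4

Every state is reachable, so we keep all 8.
Start with accepting vs non-accepting: {p1,p2,p4,p6,p8} | {p3,p5,p7}.
Refine {p1,p2,p4,p6,p8} on symbol a: members go to different blocks, giving {p1,p2,p4,p8} and {p6}.
On input a, block {p1,p2,p4,p8} splits into {p1,p2} and {p4,p8}.
No further refinement is possible. Final partition (4 blocks): {p1,p2} | {p3,p5,p7} | {p6} | {p4,p8}.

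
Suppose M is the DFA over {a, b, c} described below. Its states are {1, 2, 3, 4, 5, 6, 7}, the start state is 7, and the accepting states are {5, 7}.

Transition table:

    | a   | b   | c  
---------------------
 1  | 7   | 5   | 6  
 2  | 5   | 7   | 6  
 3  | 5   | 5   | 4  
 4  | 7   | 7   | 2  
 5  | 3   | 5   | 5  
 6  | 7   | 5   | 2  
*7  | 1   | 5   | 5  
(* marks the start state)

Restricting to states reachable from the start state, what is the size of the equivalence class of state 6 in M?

5

Start with accepting vs non-accepting: {5,7} | {1,2,3,4,6}.
Stable partition: {5,7} | {1,2,3,4,6} — 2 equivalence classes.
The equivalence class containing 6 is {1,2,3,4,6}, of size 5.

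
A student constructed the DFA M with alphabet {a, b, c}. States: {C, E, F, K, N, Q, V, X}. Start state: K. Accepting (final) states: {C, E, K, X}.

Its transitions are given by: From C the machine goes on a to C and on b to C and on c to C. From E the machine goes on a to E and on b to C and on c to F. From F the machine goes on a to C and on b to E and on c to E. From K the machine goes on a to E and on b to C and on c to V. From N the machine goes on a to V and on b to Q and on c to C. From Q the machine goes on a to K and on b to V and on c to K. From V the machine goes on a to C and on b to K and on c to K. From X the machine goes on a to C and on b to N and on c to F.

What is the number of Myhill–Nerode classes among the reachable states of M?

First remove the unreachable states {N,Q,X}; 5 states remain.
P0 = {C,E,K} | {F,V}.
Refine {C,E,K} on symbol c: members go to different blocks, giving {E,K} and {C}.
No further refinement is possible. Final partition (3 blocks): {E,K} | {F,V} | {C}.

3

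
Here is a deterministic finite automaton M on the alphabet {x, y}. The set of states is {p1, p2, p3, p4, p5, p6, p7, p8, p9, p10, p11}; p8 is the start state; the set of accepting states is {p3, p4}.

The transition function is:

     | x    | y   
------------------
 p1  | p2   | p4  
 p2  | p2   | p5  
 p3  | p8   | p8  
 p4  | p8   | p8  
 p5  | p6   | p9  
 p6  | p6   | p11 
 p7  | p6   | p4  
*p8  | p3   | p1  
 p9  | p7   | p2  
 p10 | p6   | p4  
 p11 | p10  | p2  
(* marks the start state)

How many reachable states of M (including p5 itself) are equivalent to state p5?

All states are reachable from the start state.
Initial partition by acceptance: {p3,p4} | {p1,p2,p5,p6,p7,p8,p9,p10,p11}.
Refine {p1,p2,p5,p6,p7,p8,p9,p10,p11} on symbol x: members go to different blocks, giving {p1,p2,p5,p6,p7,p9,p10,p11} and {p8}.
On input y, block {p1,p2,p5,p6,p7,p9,p10,p11} splits into {p2,p5,p6,p9,p11} and {p1,p7,p10}.
Split {p2,p5,p6,p9,p11} by δ(·,x) → {p2,p5,p6} and {p9,p11}.
Refine {p2,p5,p6} on symbol y: members go to different blocks, giving {p5,p6} and {p2}.
On input x, block {p1,p7,p10} splits into {p7,p10} and {p1}.
Stable partition: {p3,p4} | {p5,p6} | {p8} | {p7,p10} | {p9,p11} | {p2} | {p1} — 7 equivalence classes.
The equivalence class containing p5 is {p5,p6}, of size 2.

2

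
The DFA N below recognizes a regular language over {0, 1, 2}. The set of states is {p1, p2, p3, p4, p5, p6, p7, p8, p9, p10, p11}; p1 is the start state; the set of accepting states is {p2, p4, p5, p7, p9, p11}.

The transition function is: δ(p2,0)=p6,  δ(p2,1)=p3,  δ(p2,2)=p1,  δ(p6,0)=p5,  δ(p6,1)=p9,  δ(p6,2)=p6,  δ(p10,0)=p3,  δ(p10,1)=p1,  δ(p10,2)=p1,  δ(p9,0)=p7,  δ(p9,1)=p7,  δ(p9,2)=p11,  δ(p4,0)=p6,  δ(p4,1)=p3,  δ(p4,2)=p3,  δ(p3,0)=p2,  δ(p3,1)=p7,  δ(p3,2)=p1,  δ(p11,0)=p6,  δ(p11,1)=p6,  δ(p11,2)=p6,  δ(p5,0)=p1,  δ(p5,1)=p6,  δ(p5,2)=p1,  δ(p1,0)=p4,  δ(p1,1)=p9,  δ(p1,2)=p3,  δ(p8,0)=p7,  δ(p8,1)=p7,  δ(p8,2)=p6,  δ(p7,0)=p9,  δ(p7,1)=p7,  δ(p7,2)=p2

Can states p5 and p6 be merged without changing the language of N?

No

First remove the unreachable states {p8,p10}; 9 states remain.
Start with accepting vs non-accepting: {p2,p4,p5,p7,p9,p11} | {p1,p3,p6}.
Split {p2,p4,p5,p7,p9,p11} by δ(·,0) → {p2,p4,p5,p11} and {p7,p9}.
No further refinement is possible. Final partition (3 blocks): {p2,p4,p5,p11} | {p1,p3,p6} | {p7,p9}.
p5 and p6 end up in different blocks, so they are distinguishable. For instance, the string 'ε' is accepted from only p5.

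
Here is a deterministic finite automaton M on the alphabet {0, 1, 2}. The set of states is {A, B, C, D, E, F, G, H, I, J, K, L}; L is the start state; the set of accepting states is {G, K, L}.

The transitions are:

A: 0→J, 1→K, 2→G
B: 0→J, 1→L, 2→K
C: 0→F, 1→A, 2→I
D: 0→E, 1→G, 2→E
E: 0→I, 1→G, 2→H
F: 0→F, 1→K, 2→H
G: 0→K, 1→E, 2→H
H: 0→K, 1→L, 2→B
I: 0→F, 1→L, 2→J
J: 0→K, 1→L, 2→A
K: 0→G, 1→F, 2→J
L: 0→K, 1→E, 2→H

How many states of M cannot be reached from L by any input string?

No path from L leads to C, D; the other 10 states are all reachable.

2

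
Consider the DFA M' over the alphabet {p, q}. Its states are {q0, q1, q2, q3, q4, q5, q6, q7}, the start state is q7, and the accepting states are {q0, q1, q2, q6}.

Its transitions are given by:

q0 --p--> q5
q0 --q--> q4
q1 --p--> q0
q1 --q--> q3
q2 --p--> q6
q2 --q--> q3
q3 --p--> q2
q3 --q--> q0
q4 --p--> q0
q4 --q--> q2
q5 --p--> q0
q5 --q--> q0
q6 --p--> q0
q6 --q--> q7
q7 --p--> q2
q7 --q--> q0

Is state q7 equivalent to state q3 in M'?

Yes

First remove the unreachable states {q1}; 7 states remain.
P0 = {q0,q2,q6} | {q3,q4,q5,q7}.
Split {q0,q2,q6} by δ(·,p) → {q2,q6} and {q0}.
Split {q2,q6} by δ(·,p) → {q2} and {q6}.
Split {q3,q4,q5,q7} by δ(·,p) → {q3,q7} and {q4,q5}.
Split {q4,q5} by δ(·,q) → {q4} and {q5}.
No further refinement is possible. Final partition (6 blocks): {q2} | {q3,q7} | {q0} | {q6} | {q4} | {q5}.
q7 and q3 lie in the same block of the stable partition, so they are equivalent — no string distinguishes them.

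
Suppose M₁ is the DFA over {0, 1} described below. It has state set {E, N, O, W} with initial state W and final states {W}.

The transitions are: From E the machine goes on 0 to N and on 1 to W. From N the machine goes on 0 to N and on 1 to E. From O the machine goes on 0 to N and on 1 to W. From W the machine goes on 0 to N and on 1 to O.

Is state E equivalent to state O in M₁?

Yes

Start with accepting vs non-accepting: {W} | {E,N,O}.
Refine {E,N,O} on symbol 1: members go to different blocks, giving {E,O} and {N}.
Stable partition: {W} | {E,O} | {N} — 3 equivalence classes.
E and O lie in the same block of the stable partition, so they are equivalent — no string distinguishes them.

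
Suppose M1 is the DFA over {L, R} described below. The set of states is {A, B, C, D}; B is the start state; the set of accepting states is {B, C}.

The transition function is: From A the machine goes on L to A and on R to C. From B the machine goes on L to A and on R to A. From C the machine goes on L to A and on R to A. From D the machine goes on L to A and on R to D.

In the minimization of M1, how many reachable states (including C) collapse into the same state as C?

States {D} cannot be reached from the start state, so discard them.
P0 = {B,C} | {A}.
Stable partition: {B,C} | {A} — 2 equivalence classes.
State C belongs to the block {B,C}, which has 2 states.

2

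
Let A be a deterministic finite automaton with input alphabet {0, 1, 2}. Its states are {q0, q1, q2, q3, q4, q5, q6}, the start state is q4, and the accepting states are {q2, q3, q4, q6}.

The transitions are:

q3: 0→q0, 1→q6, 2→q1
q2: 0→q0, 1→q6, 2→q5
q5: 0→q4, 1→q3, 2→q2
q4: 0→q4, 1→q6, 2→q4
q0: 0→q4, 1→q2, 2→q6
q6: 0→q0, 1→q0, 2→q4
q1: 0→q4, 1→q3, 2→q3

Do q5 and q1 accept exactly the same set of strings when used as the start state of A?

P0 = {q2,q3,q4,q6} | {q0,q1,q5}.
Split {q2,q3,q4,q6} by δ(·,0) → {q2,q3,q6} and {q4}.
Refine {q2,q3,q6} on symbol 1: members go to different blocks, giving {q2,q3} and {q6}.
Refine {q0,q1,q5} on symbol 2: members go to different blocks, giving {q1,q5} and {q0}.
No further refinement is possible. Final partition (5 blocks): {q2,q3} | {q1,q5} | {q4} | {q6} | {q0}.
q5 and q1 lie in the same block of the stable partition, so they are equivalent — no string distinguishes them.

Yes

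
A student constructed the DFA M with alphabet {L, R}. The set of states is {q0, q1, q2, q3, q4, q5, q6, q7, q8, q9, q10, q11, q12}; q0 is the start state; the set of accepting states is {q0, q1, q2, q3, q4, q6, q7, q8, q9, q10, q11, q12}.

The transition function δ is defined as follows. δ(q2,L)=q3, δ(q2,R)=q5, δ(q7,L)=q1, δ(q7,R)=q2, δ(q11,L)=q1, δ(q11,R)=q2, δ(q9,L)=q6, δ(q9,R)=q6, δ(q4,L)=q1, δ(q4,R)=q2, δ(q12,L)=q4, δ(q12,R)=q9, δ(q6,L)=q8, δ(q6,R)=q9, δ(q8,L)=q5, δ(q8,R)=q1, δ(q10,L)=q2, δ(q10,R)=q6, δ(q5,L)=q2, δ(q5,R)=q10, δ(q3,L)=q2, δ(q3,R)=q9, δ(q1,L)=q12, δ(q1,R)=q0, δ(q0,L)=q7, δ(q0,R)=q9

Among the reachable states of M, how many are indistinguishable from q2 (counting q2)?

1

Reachable states from the start: {q0,q1,q2,q3,q4,q5,q6,q7,q8,q9,q10,q12}. Unreachable: {q11} — drop them.
Start with accepting vs non-accepting: {q0,q1,q2,q3,q4,q6,q7,q8,q9,q10,q12} | {q5}.
Refine {q0,q1,q2,q3,q4,q6,q7,q8,q9,q10,q12} on symbol L: members go to different blocks, giving {q0,q1,q2,q3,q4,q6,q7,q9,q10,q12} and {q8}.
Refine {q0,q1,q2,q3,q4,q6,q7,q9,q10,q12} on symbol L: members go to different blocks, giving {q0,q1,q2,q3,q4,q7,q9,q10,q12} and {q6}.
Refine {q0,q1,q2,q3,q4,q7,q9,q10,q12} on symbol L: members go to different blocks, giving {q0,q1,q2,q3,q4,q7,q10,q12} and {q9}.
Split {q0,q1,q2,q3,q4,q7,q10,q12} by δ(·,R) → {q0,q3,q12} and {q1,q4,q7} and {q2} and {q10}.
Refine {q0,q3,q12} on symbol L: members go to different blocks, giving {q0,q12} and {q3}.
Refine {q1,q4,q7} on symbol L: members go to different blocks, giving {q4,q7} and {q1}.
No further refinement is possible. Final partition (10 blocks): {q0,q12} | {q5} | {q8} | {q6} | {q9} | {q4,q7} | {q2} | {q10} | {q3} | {q1}.
State q2 belongs to the block {q2}, which has 1 states.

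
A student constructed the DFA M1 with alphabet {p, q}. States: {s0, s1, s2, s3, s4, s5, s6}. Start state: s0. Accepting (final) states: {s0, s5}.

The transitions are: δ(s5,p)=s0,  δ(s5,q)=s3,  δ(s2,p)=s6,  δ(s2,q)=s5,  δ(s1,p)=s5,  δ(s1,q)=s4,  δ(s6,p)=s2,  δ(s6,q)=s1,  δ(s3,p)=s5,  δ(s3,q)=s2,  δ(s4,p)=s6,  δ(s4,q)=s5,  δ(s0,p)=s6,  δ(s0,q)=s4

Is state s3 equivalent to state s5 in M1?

No

Initial partition by acceptance: {s0,s5} | {s1,s2,s3,s4,s6}.
On input p, block {s0,s5} splits into {s0} and {s5}.
Refine {s1,s2,s3,s4,s6} on symbol p: members go to different blocks, giving {s2,s4,s6} and {s1,s3}.
On input q, block {s2,s4,s6} splits into {s2,s4} and {s6}.
No further refinement is possible. Final partition (5 blocks): {s0} | {s2,s4} | {s5} | {s1,s3} | {s6}.
s3 and s5 end up in different blocks, so they are distinguishable. For instance, the string 'ε' is accepted from only s5.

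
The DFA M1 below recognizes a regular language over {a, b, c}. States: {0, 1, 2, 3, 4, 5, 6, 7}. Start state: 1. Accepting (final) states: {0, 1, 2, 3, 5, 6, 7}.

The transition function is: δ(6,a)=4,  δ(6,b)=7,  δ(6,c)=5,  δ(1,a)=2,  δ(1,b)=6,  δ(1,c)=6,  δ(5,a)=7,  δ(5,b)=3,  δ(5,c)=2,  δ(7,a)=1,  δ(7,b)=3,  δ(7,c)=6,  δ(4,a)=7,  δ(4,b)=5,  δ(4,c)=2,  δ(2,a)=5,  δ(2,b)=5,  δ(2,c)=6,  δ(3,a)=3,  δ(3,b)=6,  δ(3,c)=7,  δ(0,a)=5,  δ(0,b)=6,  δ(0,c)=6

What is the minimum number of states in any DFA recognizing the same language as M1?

7

Reachable states from the start: {1,2,3,4,5,6,7}. Unreachable: {0} — drop them.
P0 = {1,2,3,5,6,7} | {4}.
On input a, block {1,2,3,5,6,7} splits into {1,2,3,5,7} and {6}.
Split {1,2,3,5,7} by δ(·,b) → {2,5,7} and {1,3}.
Split {2,5,7} by δ(·,a) → {2,5} and {7}.
Split {2,5} by δ(·,a) → {2} and {5}.
Refine {1,3} on symbol a: members go to different blocks, giving {1} and {3}.
No further refinement is possible. Final partition (7 blocks): {2} | {4} | {6} | {1} | {7} | {5} | {3}.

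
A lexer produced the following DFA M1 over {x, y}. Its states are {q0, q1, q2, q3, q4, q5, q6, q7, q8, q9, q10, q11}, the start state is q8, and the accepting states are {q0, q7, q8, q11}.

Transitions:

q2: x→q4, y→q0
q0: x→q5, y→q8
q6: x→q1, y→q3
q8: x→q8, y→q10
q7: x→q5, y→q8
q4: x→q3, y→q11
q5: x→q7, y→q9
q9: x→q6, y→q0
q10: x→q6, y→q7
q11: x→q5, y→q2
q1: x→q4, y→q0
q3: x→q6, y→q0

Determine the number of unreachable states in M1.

A breadth-first search from the start state visits every state.

0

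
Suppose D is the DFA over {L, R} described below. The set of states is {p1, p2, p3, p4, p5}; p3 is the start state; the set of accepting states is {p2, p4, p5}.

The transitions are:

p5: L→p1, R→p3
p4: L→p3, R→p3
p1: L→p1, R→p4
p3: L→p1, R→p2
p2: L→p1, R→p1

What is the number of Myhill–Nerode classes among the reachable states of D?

First remove the unreachable states {p5}; 4 states remain.
Initial partition by acceptance: {p2,p4} | {p1,p3}.
No further refinement is possible. Final partition (2 blocks): {p2,p4} | {p1,p3}.

2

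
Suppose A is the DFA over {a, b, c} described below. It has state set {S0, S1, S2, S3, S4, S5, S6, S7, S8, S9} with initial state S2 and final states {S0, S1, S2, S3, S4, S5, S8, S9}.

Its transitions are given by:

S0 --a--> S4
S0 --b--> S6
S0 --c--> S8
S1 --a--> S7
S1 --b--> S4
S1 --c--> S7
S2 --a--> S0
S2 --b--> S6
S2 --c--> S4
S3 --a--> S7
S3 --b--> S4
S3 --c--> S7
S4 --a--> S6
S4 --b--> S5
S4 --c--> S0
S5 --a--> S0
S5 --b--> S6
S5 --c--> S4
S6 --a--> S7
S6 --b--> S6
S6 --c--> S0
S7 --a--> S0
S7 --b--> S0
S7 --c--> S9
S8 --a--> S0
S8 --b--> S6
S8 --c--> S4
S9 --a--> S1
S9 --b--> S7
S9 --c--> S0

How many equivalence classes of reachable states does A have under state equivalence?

Reachable states from the start: {S0,S1,S2,S4,S5,S6,S7,S8,S9}. Unreachable: {S3} — drop them.
P0 = {S0,S1,S2,S4,S5,S8,S9} | {S6,S7}.
Refine {S0,S1,S2,S4,S5,S8,S9} on symbol a: members go to different blocks, giving {S0,S2,S5,S8,S9} and {S1,S4}.
Refine {S0,S2,S5,S8,S9} on symbol a: members go to different blocks, giving {S2,S5,S8} and {S0,S9}.
Split {S6,S7} by δ(·,a) → {S6} and {S7}.
Split {S1,S4} by δ(·,a) → {S1} and {S4}.
Split {S0,S9} by δ(·,a) → {S0} and {S9}.
The partition is now stable with 7 blocks: {S2,S5,S8} | {S6} | {S1} | {S0} | {S7} | {S4} | {S9}.

7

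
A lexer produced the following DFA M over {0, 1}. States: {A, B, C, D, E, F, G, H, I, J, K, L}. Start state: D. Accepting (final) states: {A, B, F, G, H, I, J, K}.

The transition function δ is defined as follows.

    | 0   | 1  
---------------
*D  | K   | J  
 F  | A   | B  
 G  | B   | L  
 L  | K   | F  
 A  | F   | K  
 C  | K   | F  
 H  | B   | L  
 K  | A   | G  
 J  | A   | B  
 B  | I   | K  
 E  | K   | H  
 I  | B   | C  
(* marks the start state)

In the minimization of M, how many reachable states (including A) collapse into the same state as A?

First remove the unreachable states {E,H}; 10 states remain.
Initial partition by acceptance: {A,B,F,G,I,J,K} | {C,D,L}.
On input 1, block {A,B,F,G,I,J,K} splits into {A,B,F,J,K} and {G,I}.
Split {A,B,F,J,K} by δ(·,0) → {A,F,J,K} and {B}.
Refine {A,F,J,K} on symbol 1: members go to different blocks, giving {F,J} and {A} and {K}.
No further refinement is possible. Final partition (6 blocks): {F,J} | {C,D,L} | {G,I} | {B} | {A} | {K}.
The equivalence class containing A is {A}, of size 1.

1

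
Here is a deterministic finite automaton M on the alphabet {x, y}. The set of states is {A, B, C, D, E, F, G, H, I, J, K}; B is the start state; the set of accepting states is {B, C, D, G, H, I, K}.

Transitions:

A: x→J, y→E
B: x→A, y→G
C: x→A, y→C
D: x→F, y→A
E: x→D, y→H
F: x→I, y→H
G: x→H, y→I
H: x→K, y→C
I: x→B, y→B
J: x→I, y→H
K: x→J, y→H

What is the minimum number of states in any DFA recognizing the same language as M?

10

Initial partition by acceptance: {B,C,D,G,H,I,K} | {A,E,F,J}.
On input x, block {B,C,D,G,H,I,K} splits into {B,C,D,K} and {G,H,I}.
Refine {B,C,D,K} on symbol y: members go to different blocks, giving {B,K} and {C} and {D}.
On input x, block {A,E,F,J} splits into {F,J} and {A} and {E}.
Refine {B,K} on symbol x: members go to different blocks, giving {B} and {K}.
On input x, block {G,H,I} splits into {G} and {H} and {I}.
No further refinement is possible. Final partition (10 blocks): {B} | {F,J} | {G} | {C} | {D} | {A} | {E} | {K} | {H} | {I}.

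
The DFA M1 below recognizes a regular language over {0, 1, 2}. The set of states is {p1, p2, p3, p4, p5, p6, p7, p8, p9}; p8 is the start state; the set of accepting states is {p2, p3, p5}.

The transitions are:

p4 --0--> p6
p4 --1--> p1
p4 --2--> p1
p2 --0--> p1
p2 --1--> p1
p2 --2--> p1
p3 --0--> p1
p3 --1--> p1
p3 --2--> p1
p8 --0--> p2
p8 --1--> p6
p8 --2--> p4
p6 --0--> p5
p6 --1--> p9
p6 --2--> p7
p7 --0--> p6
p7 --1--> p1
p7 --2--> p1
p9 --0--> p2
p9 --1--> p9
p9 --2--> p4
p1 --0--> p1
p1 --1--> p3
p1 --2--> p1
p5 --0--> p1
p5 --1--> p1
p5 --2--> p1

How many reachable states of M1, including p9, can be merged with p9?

3

P0 = {p2,p3,p5} | {p1,p4,p6,p7,p8,p9}.
Refine {p1,p4,p6,p7,p8,p9} on symbol 0: members go to different blocks, giving {p1,p4,p7} and {p6,p8,p9}.
Refine {p1,p4,p7} on symbol 0: members go to different blocks, giving {p4,p7} and {p1}.
Stable partition: {p2,p3,p5} | {p4,p7} | {p6,p8,p9} | {p1} — 4 equivalence classes.
State p9 belongs to the block {p6,p8,p9}, which has 3 states.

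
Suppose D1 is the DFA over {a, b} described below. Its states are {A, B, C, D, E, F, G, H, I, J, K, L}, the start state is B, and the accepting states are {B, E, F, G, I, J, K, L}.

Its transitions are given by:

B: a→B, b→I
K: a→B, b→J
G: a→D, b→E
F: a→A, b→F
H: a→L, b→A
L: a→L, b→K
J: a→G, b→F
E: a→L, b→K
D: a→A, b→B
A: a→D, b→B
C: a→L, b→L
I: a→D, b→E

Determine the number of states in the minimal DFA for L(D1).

First remove the unreachable states {C,H}; 10 states remain.
Start with accepting vs non-accepting: {B,E,F,G,I,J,K,L} | {A,D}.
Refine {B,E,F,G,I,J,K,L} on symbol a: members go to different blocks, giving {B,E,J,K,L} and {F,G,I}.
Refine {B,E,J,K,L} on symbol a: members go to different blocks, giving {B,E,K,L} and {J}.
Split {B,E,K,L} by δ(·,b) → {E,L} and {B} and {K}.
Split {F,G,I} by δ(·,b) → {G,I} and {F}.
Stable partition: {E,L} | {A,D} | {G,I} | {J} | {B} | {K} | {F} — 7 equivalence classes.

7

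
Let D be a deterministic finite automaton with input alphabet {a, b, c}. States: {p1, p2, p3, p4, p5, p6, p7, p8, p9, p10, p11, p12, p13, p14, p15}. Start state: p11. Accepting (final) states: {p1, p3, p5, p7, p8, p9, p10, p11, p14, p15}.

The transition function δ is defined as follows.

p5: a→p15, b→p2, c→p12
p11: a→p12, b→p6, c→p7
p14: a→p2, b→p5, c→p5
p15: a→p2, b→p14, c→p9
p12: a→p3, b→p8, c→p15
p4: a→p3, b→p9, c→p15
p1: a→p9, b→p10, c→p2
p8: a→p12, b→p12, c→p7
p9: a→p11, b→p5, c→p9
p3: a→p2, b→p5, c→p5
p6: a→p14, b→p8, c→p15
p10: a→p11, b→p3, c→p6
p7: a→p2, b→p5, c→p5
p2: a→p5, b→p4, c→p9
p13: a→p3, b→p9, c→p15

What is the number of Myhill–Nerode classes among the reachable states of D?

8

First remove the unreachable states {p1,p10,p13}; 12 states remain.
P0 = {p3,p5,p7,p8,p9,p11,p14,p15} | {p2,p4,p6,p12}.
Refine {p3,p5,p7,p8,p9,p11,p14,p15} on symbol a: members go to different blocks, giving {p3,p7,p8,p11,p14,p15} and {p5,p9}.
On input b, block {p3,p7,p8,p11,p14,p15} splits into {p3,p7,p14} and {p8,p11} and {p15}.
Split {p2,p4,p6,p12} by δ(·,a) → {p4,p6,p12} and {p2}.
On input b, block {p4,p6,p12} splits into {p6,p12} and {p4}.
On input a, block {p5,p9} splits into {p5} and {p9}.
The partition is now stable with 8 blocks: {p3,p7,p14} | {p6,p12} | {p5} | {p8,p11} | {p15} | {p2} | {p4} | {p9}.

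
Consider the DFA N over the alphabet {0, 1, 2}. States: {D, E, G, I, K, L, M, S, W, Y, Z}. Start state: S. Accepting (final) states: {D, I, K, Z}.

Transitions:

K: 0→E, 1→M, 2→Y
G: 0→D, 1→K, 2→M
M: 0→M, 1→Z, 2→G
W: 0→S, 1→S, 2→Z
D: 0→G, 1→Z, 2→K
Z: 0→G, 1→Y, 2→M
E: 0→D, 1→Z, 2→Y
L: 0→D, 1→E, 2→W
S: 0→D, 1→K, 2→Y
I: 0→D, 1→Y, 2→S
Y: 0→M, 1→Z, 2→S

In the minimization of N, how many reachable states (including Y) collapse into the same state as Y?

2

States {I,L,W} cannot be reached from the start state, so discard them.
Start with accepting vs non-accepting: {D,K,Z} | {E,G,M,S,Y}.
Split {D,K,Z} by δ(·,1) → {K,Z} and {D}.
Refine {E,G,M,S,Y} on symbol 0: members go to different blocks, giving {E,G,S} and {M,Y}.
Stable partition: {K,Z} | {E,G,S} | {D} | {M,Y} — 4 equivalence classes.
The equivalence class containing Y is {M,Y}, of size 2.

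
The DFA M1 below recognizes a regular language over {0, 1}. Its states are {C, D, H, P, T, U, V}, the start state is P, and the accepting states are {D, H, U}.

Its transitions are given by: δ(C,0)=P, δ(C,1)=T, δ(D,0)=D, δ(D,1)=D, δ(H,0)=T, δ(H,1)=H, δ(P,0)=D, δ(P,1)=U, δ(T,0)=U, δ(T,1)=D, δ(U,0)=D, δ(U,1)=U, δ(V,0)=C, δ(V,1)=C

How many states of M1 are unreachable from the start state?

No path from P leads to C, H, T, V; the other 3 states are all reachable.

4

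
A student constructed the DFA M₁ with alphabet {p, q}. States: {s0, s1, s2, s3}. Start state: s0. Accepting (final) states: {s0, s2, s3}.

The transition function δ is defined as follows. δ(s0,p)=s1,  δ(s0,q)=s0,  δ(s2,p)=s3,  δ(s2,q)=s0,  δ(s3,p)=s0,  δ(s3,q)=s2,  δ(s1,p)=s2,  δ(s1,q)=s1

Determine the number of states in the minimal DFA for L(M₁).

Every state is reachable, so we keep all 4.
P0 = {s0,s2,s3} | {s1}.
On input p, block {s0,s2,s3} splits into {s2,s3} and {s0}.
On input p, block {s2,s3} splits into {s2} and {s3}.
Stable partition: {s2} | {s1} | {s0} | {s3} — 4 equivalence classes.

4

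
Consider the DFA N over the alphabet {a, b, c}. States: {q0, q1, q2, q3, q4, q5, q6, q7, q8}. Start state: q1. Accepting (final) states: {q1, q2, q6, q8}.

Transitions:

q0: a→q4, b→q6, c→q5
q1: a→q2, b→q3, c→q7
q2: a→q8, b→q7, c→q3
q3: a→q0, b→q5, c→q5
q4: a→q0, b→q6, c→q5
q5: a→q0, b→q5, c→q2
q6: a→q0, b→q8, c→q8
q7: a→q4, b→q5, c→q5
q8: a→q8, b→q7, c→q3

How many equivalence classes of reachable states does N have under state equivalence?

Start with accepting vs non-accepting: {q1,q2,q6,q8} | {q0,q3,q4,q5,q7}.
Refine {q1,q2,q6,q8} on symbol a: members go to different blocks, giving {q1,q2,q8} and {q6}.
Split {q0,q3,q4,q5,q7} by δ(·,b) → {q3,q5,q7} and {q0,q4}.
Refine {q3,q5,q7} on symbol c: members go to different blocks, giving {q3,q7} and {q5}.
The partition is now stable with 5 blocks: {q1,q2,q8} | {q3,q7} | {q6} | {q0,q4} | {q5}.

5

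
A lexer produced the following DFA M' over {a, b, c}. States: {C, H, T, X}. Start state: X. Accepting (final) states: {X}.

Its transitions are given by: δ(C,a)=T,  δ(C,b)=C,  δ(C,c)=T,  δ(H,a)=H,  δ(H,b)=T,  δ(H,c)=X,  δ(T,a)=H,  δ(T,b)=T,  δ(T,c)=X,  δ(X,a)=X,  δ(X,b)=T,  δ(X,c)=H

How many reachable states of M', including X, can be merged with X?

Reachable states from the start: {H,T,X}. Unreachable: {C} — drop them.
Initial partition by acceptance: {X} | {H,T}.
No further refinement is possible. Final partition (2 blocks): {X} | {H,T}.
State X belongs to the block {X}, which has 1 states.

1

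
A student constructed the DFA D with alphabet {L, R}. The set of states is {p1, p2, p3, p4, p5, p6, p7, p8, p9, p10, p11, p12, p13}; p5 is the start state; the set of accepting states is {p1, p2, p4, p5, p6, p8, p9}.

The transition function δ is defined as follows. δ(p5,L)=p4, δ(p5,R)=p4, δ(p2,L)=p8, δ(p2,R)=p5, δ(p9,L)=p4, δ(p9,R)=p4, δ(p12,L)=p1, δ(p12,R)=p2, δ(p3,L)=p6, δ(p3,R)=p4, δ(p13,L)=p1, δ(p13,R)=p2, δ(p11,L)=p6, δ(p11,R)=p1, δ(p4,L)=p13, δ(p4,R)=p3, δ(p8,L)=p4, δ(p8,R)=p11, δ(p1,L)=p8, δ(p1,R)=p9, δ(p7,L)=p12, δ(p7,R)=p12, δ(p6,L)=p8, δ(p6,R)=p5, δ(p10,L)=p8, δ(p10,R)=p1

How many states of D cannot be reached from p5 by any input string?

3

No path from p5 leads to p7, p10, p12; the other 10 states are all reachable.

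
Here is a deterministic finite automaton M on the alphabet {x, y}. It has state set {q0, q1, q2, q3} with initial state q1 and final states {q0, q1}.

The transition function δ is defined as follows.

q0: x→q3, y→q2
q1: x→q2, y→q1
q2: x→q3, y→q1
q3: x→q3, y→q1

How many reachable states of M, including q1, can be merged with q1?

States {q0} cannot be reached from the start state, so discard them.
Start with accepting vs non-accepting: {q1} | {q2,q3}.
No further refinement is possible. Final partition (2 blocks): {q1} | {q2,q3}.
State q1 belongs to the block {q1}, which has 1 states.

1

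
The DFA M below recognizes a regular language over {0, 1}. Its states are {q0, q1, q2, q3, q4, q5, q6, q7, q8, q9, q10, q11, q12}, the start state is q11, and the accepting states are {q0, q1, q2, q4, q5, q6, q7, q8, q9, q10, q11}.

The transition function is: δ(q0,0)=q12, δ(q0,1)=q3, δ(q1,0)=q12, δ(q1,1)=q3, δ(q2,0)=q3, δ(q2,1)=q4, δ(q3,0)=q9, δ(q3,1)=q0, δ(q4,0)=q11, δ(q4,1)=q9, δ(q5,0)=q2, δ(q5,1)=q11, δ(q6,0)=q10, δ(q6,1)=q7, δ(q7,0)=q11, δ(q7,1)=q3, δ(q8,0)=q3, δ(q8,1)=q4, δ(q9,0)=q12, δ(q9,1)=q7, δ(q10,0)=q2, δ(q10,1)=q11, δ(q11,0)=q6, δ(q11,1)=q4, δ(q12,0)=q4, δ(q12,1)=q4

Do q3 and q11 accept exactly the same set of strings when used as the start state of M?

No

Reachable states from the start: {q0,q2,q3,q4,q6,q7,q9,q10,q11,q12}. Unreachable: {q1,q5,q8} — drop them.
Start with accepting vs non-accepting: {q0,q2,q4,q6,q7,q9,q10,q11} | {q3,q12}.
On input 0, block {q0,q2,q4,q6,q7,q9,q10,q11} splits into {q4,q6,q7,q10,q11} and {q0,q2,q9}.
On input 0, block {q4,q6,q7,q10,q11} splits into {q4,q6,q7,q11} and {q10}.
On input 0, block {q4,q6,q7,q11} splits into {q4,q7,q11} and {q6}.
Refine {q4,q7,q11} on symbol 0: members go to different blocks, giving {q4,q7} and {q11}.
On input 1, block {q4,q7} splits into {q4} and {q7}.
Split {q3,q12} by δ(·,0) → {q3} and {q12}.
Refine {q0,q2,q9} on symbol 0: members go to different blocks, giving {q0,q9} and {q2}.
On input 1, block {q0,q9} splits into {q0} and {q9}.
The partition is now stable with 10 blocks: {q4} | {q3} | {q0} | {q10} | {q6} | {q11} | {q7} | {q12} | {q2} | {q9}.
q3 and q11 end up in different blocks, so they are distinguishable. For instance, the string 'ε' is accepted from only q11.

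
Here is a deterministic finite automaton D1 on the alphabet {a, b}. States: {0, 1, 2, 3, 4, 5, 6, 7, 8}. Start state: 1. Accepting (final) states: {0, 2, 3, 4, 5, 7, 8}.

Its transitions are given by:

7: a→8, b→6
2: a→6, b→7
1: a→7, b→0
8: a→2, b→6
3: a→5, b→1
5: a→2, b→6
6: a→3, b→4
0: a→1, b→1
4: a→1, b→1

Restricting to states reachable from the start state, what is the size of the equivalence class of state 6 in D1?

2

All states are reachable from the start state.
Start with accepting vs non-accepting: {0,2,3,4,5,7,8} | {1,6}.
On input a, block {0,2,3,4,5,7,8} splits into {3,5,7,8} and {0,2,4}.
On input a, block {3,5,7,8} splits into {3,7} and {5,8}.
On input b, block {0,2,4} splits into {0,4} and {2}.
No further refinement is possible. Final partition (5 blocks): {3,7} | {1,6} | {0,4} | {5,8} | {2}.
The equivalence class containing 6 is {1,6}, of size 2.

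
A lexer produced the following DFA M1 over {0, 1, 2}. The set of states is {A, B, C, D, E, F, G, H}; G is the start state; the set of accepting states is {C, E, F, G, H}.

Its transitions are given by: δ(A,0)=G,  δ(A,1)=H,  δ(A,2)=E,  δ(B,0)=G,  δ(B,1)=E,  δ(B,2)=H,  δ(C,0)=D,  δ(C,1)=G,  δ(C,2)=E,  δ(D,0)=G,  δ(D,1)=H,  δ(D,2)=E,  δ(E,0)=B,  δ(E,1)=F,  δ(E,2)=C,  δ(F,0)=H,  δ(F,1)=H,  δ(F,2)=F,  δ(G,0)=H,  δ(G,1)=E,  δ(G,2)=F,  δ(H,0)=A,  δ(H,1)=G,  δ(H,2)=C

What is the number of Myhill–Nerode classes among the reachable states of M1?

All states are reachable from the start state.
Initial partition by acceptance: {C,E,F,G,H} | {A,B,D}.
Split {C,E,F,G,H} by δ(·,0) → {C,E,H} and {F,G}.
The partition is now stable with 3 blocks: {C,E,H} | {A,B,D} | {F,G}.

3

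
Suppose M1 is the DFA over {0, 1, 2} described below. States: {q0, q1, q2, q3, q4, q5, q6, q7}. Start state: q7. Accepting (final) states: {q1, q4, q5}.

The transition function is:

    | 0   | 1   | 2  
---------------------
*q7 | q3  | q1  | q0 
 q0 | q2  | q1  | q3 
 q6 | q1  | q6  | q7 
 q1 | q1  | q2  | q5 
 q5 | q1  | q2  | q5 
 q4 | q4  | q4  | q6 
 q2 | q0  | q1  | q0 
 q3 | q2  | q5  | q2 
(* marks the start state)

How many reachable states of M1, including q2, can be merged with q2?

4

Reachable states from the start: {q0,q1,q2,q3,q5,q7}. Unreachable: {q4,q6} — drop them.
Start with accepting vs non-accepting: {q1,q5} | {q0,q2,q3,q7}.
The partition is now stable with 2 blocks: {q1,q5} | {q0,q2,q3,q7}.
The equivalence class containing q2 is {q0,q2,q3,q7}, of size 4.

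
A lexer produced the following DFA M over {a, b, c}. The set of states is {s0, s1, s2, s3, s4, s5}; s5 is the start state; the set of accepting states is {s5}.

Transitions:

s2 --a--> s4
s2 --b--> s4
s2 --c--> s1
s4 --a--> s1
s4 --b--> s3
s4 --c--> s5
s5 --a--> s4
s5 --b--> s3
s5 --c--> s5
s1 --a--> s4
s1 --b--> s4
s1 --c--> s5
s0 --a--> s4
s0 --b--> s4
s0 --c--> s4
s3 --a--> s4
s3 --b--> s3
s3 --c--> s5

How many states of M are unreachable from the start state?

BFS from s5 reaches {s1, s3, s4, s5}; the 2 state(s) s0, s2 are never visited.

2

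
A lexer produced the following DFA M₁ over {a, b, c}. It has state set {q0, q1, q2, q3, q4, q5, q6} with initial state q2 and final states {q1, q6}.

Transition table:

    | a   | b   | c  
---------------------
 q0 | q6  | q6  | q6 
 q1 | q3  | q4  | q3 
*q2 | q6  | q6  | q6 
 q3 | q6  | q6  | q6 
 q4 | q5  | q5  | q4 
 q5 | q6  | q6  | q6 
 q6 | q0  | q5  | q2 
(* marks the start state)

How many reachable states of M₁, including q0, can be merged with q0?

3

Reachable states from the start: {q0,q2,q5,q6}. Unreachable: {q1,q3,q4} — drop them.
P0 = {q6} | {q0,q2,q5}.
Stable partition: {q6} | {q0,q2,q5} — 2 equivalence classes.
The equivalence class containing q0 is {q0,q2,q5}, of size 3.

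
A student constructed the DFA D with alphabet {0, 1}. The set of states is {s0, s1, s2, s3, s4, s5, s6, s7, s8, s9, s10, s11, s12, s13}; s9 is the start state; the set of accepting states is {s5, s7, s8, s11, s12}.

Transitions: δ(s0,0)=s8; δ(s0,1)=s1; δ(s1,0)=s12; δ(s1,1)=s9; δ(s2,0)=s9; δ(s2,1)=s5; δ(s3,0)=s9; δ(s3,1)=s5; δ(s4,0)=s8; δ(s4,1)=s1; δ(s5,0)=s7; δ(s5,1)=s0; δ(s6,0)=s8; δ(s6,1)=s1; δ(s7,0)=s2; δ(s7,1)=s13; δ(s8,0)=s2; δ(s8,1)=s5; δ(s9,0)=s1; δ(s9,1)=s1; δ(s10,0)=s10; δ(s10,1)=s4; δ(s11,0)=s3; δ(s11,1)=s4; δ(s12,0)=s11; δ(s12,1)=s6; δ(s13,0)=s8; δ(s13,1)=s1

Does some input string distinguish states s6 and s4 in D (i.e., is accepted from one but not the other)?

Reachable states from the start: {s0,s1,s2,s3,s4,s5,s6,s7,s8,s9,s11,s12,s13}. Unreachable: {s10} — drop them.
Initial partition by acceptance: {s5,s7,s8,s11,s12} | {s0,s1,s2,s3,s4,s6,s9,s13}.
Refine {s5,s7,s8,s11,s12} on symbol 0: members go to different blocks, giving {s7,s8,s11} and {s5,s12}.
Split {s7,s8,s11} by δ(·,1) → {s7,s11} and {s8}.
Split {s0,s1,s2,s3,s4,s6,s9,s13} by δ(·,0) → {s0,s4,s6,s13} and {s2,s3,s9} and {s1}.
Split {s2,s3,s9} by δ(·,0) → {s2,s3} and {s9}.
No further refinement is possible. Final partition (7 blocks): {s7,s11} | {s0,s4,s6,s13} | {s5,s12} | {s8} | {s2,s3} | {s1} | {s9}.
s6 and s4 lie in the same block of the stable partition, so they are equivalent — no string distinguishes them.

No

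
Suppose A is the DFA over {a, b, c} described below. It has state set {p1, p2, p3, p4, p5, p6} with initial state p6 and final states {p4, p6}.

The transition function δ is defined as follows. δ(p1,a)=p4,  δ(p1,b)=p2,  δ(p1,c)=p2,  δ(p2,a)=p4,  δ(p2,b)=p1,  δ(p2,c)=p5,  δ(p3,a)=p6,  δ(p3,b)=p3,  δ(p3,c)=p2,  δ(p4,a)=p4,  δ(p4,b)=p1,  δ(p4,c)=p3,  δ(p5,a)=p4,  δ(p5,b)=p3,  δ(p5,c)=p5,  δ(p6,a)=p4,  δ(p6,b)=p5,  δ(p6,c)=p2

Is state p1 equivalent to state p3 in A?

Yes

Initial partition by acceptance: {p4,p6} | {p1,p2,p3,p5}.
No further refinement is possible. Final partition (2 blocks): {p4,p6} | {p1,p2,p3,p5}.
p1 and p3 lie in the same block of the stable partition, so they are equivalent — no string distinguishes them.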